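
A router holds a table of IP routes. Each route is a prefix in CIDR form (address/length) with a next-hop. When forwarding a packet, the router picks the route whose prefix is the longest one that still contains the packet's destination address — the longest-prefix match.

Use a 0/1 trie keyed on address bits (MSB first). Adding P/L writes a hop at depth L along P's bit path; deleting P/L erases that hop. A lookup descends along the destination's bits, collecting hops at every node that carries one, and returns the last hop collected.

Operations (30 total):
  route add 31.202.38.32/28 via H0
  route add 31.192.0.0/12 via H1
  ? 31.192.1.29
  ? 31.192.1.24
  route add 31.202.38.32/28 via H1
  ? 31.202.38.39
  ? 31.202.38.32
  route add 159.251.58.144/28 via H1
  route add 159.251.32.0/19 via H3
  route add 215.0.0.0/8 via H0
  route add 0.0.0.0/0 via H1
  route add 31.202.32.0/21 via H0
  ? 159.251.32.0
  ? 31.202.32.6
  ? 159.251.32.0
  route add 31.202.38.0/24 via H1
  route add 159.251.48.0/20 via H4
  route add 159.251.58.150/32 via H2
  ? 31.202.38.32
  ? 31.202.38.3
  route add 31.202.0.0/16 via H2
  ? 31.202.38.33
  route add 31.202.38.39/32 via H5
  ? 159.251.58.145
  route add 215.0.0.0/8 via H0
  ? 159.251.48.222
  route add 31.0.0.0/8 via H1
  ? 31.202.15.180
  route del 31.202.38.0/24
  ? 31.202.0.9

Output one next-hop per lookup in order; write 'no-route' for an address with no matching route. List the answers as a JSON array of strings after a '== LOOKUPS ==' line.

Apply in order:
  + 31.202.38.32/28 (H0) depth=28
  + 31.192.0.0/12 (H1) depth=12
  Q 31.192.1.29: descend 000111111100 ; hops seen [H1] ; pick H1
  Q 31.192.1.24: descend 000111111100 ; hops seen [H1] ; pick H1
  + 31.202.38.32/28 (H1) depth=28
  Q 31.202.38.39: descend 0001111111001010001001100010 ; hops seen [H1,H1] ; pick H1
  Q 31.202.38.32: descend 0001111111001010001001100010 ; hops seen [H1,H1] ; pick H1
  + 159.251.58.144/28 (H1) depth=28
  + 159.251.32.0/19 (H3) depth=19
  + 215.0.0.0/8 (H0) depth=8
  + 0.0.0.0/0 (H1) depth=0
  + 31.202.32.0/21 (H0) depth=21
  Q 159.251.32.0: descend 1001111111111011001 ; hops seen [H1,H3] ; pick H3
  Q 31.202.32.6: descend 000111111100101000100 ; hops seen [H1,H1,H0] ; pick H0
  Q 159.251.32.0: descend 1001111111111011001 ; hops seen [H1,H3] ; pick H3
  + 31.202.38.0/24 (H1) depth=24
  + 159.251.48.0/20 (H4) depth=20
  + 159.251.58.150/32 (H2) depth=32
  Q 31.202.38.32: descend 0001111111001010001001100010 ; hops seen [H1,H1,H0,H1,H1] ; pick H1
  Q 31.202.38.3: descend 00011111110010100010011000 ; hops seen [H1,H1,H0,H1] ; pick H1
  + 31.202.0.0/16 (H2) depth=16
  Q 31.202.38.33: descend 0001111111001010001001100010 ; hops seen [H1,H1,H2,H0,H1,H1] ; pick H1
  + 31.202.38.39/32 (H5) depth=32
  Q 159.251.58.145: descend 10011111111110110011101010010 ; hops seen [H1,H3,H4,H1] ; pick H1
  + 215.0.0.0/8 (H0) depth=8
  Q 159.251.48.222: descend 10011111111110110011 ; hops seen [H1,H3,H4] ; pick H4
  + 31.0.0.0/8 (H1) depth=8
  Q 31.202.15.180: descend 000111111100101000 ; hops seen [H1,H1,H1,H2] ; pick H2
  - 31.202.38.0/24 clear@24
  Q 31.202.0.9: descend 000111111100101000 ; hops seen [H1,H1,H1,H2] ; pick H2

== LOOKUPS ==
["H1","H1","H1","H1","H3","H0","H3","H1","H1","H1","H1","H4","H2","H2"]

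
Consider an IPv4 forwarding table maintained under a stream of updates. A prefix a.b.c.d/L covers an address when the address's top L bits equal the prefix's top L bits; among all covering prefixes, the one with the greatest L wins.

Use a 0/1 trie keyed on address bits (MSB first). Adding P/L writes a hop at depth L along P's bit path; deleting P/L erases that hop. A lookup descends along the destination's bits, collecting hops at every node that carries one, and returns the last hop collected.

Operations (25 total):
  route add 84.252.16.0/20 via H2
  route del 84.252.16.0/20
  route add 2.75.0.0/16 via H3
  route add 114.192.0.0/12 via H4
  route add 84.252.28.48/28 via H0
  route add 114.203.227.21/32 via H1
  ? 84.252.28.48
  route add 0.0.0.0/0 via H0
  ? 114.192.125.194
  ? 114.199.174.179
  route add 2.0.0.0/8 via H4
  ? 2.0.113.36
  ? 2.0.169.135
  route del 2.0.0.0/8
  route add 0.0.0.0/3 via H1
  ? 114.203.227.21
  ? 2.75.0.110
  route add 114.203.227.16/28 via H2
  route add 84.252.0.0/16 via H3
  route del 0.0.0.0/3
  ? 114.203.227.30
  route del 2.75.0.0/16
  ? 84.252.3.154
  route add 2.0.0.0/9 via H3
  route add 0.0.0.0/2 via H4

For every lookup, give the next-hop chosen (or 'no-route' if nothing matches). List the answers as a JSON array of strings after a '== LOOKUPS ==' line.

Process each operation:
  + 84.252.16.0/20 (H2) depth=20
  del 84.252.16.0/20 (clear depth 20)
  + 2.75.0.0/16 (H3) depth=16
  + 114.192.0.0/12 (H4) depth=12
  + 84.252.28.48/28 (H0) depth=28
  + 114.203.227.21/32 (H1) depth=32
  Q 84.252.28.48: descend 0101010011111100000111000011 ; hops seen [H0] ; pick H0
  + 0.0.0.0/0 (H0) depth=0
  Q 114.192.125.194: descend 011100101100 ; hops seen [H0,H4] ; pick H4
  Q 114.199.174.179: descend 011100101100 ; hops seen [H0,H4] ; pick H4
  + 2.0.0.0/8 (H4) depth=8
  Q 2.0.113.36: descend 000000100 ; hops seen [H0,H4] ; pick H4
  Q 2.0.169.135: descend 000000100 ; hops seen [H0,H4] ; pick H4
  del 2.0.0.0/8 (clear depth 8)
  + 0.0.0.0/3 (H1) depth=3
  Q 114.203.227.21: descend 01110010110010111110001100010101 ; hops seen [H0,H4,H1] ; pick H1
  Q 2.75.0.110: descend 0000001001001011 ; hops seen [H0,H1,H3] ; pick H3
  + 114.203.227.16/28 (H2) depth=28
  + 84.252.0.0/16 (H3) depth=16
  del 0.0.0.0/3 (clear depth 3)
  Q 114.203.227.30: descend 0111001011001011111000110001 ; hops seen [H0,H4,H2] ; pick H2
  del 2.75.0.0/16 (clear depth 16)
  Q 84.252.3.154: descend 0101010011111100000 ; hops seen [H0,H3] ; pick H3
  + 2.0.0.0/9 (H3) depth=9
  + 0.0.0.0/2 (H4) depth=2

== LOOKUPS ==
["H0","H4","H4","H4","H4","H1","H3","H2","H3"]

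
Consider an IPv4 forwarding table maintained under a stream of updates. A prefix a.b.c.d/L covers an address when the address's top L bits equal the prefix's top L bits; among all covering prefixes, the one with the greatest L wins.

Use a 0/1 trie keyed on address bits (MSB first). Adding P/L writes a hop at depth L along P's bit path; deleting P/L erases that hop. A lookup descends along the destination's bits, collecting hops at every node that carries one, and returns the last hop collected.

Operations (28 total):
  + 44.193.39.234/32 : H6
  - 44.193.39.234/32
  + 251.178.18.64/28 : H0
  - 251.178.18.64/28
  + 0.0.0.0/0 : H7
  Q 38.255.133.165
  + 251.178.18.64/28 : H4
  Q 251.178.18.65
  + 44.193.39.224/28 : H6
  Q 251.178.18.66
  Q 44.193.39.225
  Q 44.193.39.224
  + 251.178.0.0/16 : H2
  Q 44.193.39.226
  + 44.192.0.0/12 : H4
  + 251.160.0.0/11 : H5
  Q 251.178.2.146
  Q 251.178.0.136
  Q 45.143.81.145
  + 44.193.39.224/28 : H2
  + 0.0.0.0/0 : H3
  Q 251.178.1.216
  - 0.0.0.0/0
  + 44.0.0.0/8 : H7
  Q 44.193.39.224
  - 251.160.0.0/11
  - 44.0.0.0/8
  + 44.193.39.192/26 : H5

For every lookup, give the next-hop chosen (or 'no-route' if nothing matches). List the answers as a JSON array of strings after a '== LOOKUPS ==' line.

Trace:
  + 44.193.39.234/32 (H6) depth=32
  - 44.193.39.234/32 clear@32
  + 251.178.18.64/28 (H0) depth=28
  - 251.178.18.64/28 clear@28
  + 0.0.0.0/0 (H7) depth=0
  ? 38.255.133.165  path d0:H7→d1:-→d2:-→d3:-→d4:-  best=H7
  + 251.178.18.64/28 (H4) depth=28
  ? 251.178.18.65  path d0:H7→d1:-→d2:-→d3:-→d4:-→d5:-→d6:-→d7:-→d8:-→d9:-→d10:-→d11:-→d12:-→d13:-→d14:-→d15:-→d16:-→d17:-→d18:-→d19:-→d20:-→d21:-→d22:-→d23:-→d24:-→d25:-→d26:-→d27:-→d28:H4  best=H4
  + 44.193.39.224/28 (H6) depth=28
  ? 251.178.18.66  path d0:H7→d1:-→d2:-→d3:-→d4:-→d5:-→d6:-→d7:-→d8:-→d9:-→d10:-→d11:-→d12:-→d13:-→d14:-→d15:-→d16:-→d17:-→d18:-→d19:-→d20:-→d21:-→d22:-→d23:-→d24:-→d25:-→d26:-→d27:-→d28:H4  best=H4
  ? 44.193.39.225  path d0:H7→d1:-→d2:-→d3:-→d4:-→d5:-→d6:-→d7:-→d8:-→d9:-→d10:-→d11:-→d12:-→d13:-→d14:-→d15:-→d16:-→d17:-→d18:-→d19:-→d20:-→d21:-→d22:-→d23:-→d24:-→d25:-→d26:-→d27:-→d28:H6  best=H6
  ? 44.193.39.224  path d0:H7→d1:-→d2:-→d3:-→d4:-→d5:-→d6:-→d7:-→d8:-→d9:-→d10:-→d11:-→d12:-→d13:-→d14:-→d15:-→d16:-→d17:-→d18:-→d19:-→d20:-→d21:-→d22:-→d23:-→d24:-→d25:-→d26:-→d27:-→d28:H6  best=H6
  + 251.178.0.0/16 (H2) depth=16
  ? 44.193.39.226  path d0:H7→d1:-→d2:-→d3:-→d4:-→d5:-→d6:-→d7:-→d8:-→d9:-→d10:-→d11:-→d12:-→d13:-→d14:-→d15:-→d16:-→d17:-→d18:-→d19:-→d20:-→d21:-→d22:-→d23:-→d24:-→d25:-→d26:-→d27:-→d28:H6  best=H6
  + 44.192.0.0/12 (H4) depth=12
  + 251.160.0.0/11 (H5) depth=11
  ? 251.178.2.146  path d0:H7→d1:-→d2:-→d3:-→d4:-→d5:-→d6:-→d7:-→d8:-→d9:-→d10:-→d11:H5→d12:-→d13:-→d14:-→d15:-→d16:H2→d17:-→d18:-→d19:-  best=H2
  ? 251.178.0.136  path d0:H7→d1:-→d2:-→d3:-→d4:-→d5:-→d6:-→d7:-→d8:-→d9:-→d10:-→d11:H5→d12:-→d13:-→d14:-→d15:-→d16:H2→d17:-→d18:-→d19:-  best=H2
  ? 45.143.81.145  path d0:H7→d1:-→d2:-→d3:-→d4:-→d5:-→d6:-→d7:-  best=H7
  + 44.193.39.224/28 (H2) depth=28
  + 0.0.0.0/0 (H3) depth=0
  ? 251.178.1.216  path d0:H3→d1:-→d2:-→d3:-→d4:-→d5:-→d6:-→d7:-→d8:-→d9:-→d10:-→d11:H5→d12:-→d13:-→d14:-→d15:-→d16:H2→d17:-→d18:-→d19:-  best=H2
  - 0.0.0.0/0 clear@0
  + 44.0.0.0/8 (H7) depth=8
  ? 44.193.39.224  path d0:-→d1:-→d2:-→d3:-→d4:-→d5:-→d6:-→d7:-→d8:H7→d9:-→d10:-→d11:-→d12:H4→d13:-→d14:-→d15:-→d16:-→d17:-→d18:-→d19:-→d20:-→d21:-→d22:-→d23:-→d24:-→d25:-→d26:-→d27:-→d28:H2  best=H2
  - 251.160.0.0/11 clear@11
  - 44.0.0.0/8 clear@8
  + 44.193.39.192/26 (H5) depth=26

== LOOKUPS ==
["H7","H4","H4","H6","H6","H6","H2","H2","H7","H2","H2"]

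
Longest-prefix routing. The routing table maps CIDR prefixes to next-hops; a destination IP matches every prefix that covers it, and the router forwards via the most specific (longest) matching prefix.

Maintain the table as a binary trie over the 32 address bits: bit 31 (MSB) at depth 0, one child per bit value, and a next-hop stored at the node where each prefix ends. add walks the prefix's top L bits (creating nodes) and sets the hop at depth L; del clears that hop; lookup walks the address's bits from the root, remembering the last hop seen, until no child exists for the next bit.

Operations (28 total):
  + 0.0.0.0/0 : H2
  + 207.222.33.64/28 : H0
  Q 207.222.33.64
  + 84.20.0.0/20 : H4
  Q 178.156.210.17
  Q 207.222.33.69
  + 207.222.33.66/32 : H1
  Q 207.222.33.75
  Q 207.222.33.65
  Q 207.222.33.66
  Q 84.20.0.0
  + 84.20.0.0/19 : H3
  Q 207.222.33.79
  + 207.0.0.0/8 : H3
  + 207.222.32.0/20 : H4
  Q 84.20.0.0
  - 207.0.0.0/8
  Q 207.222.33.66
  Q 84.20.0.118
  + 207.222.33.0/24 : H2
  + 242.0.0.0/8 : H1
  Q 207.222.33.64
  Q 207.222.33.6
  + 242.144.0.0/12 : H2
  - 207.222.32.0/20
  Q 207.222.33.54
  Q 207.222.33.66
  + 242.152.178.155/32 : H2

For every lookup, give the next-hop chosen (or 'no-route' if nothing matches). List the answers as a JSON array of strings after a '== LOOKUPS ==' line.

Trace:
  add 0.0.0.0/0 -> H2 at depth 0
  add 207.222.33.64/28 -> H0 at depth 28
  lookup 207.222.33.64: bits 1100111111011110001000010100 walk d0:H2→d1:-→d2:-→d3:-→d4:-→d5:-→d6:-→d7:-→d8:-→d9:-→d10:-→d11:-→d12:-→d13:-→d14:-→d15:-→d16:-→d17:-→d18:-→d19:-→d20:-→d21:-→d22:-→d23:-→d24:-→d25:-→d26:-→d27:-→d28:H0 -> H0
  add 84.20.0.0/20 -> H4 at depth 20
  lookup 178.156.210.17: bits 1 walk d0:H2→d1:- -> H2
  lookup 207.222.33.69: bits 1100111111011110001000010100 walk d0:H2→d1:-→d2:-→d3:-→d4:-→d5:-→d6:-→d7:-→d8:-→d9:-→d10:-→d11:-→d12:-→d13:-→d14:-→d15:-→d16:-→d17:-→d18:-→d19:-→d20:-→d21:-→d22:-→d23:-→d24:-→d25:-→d26:-→d27:-→d28:H0 -> H0
  add 207.222.33.66/32 -> H1 at depth 32
  lookup 207.222.33.75: bits 1100111111011110001000010100 walk d0:H2→d1:-→d2:-→d3:-→d4:-→d5:-→d6:-→d7:-→d8:-→d9:-→d10:-→d11:-→d12:-→d13:-→d14:-→d15:-→d16:-→d17:-→d18:-→d19:-→d20:-→d21:-→d22:-→d23:-→d24:-→d25:-→d26:-→d27:-→d28:H0 -> H0
  lookup 207.222.33.65: bits 110011111101111000100001010000 walk d0:H2→d1:-→d2:-→d3:-→d4:-→d5:-→d6:-→d7:-→d8:-→d9:-→d10:-→d11:-→d12:-→d13:-→d14:-→d15:-→d16:-→d17:-→d18:-→d19:-→d20:-→d21:-→d22:-→d23:-→d24:-→d25:-→d26:-→d27:-→d28:H0→d29:-→d30:- -> H0
  lookup 207.222.33.66: bits 11001111110111100010000101000010 walk d0:H2→d1:-→d2:-→d3:-→d4:-→d5:-→d6:-→d7:-→d8:-→d9:-→d10:-→d11:-→d12:-→d13:-→d14:-→d15:-→d16:-→d17:-→d18:-→d19:-→d20:-→d21:-→d22:-→d23:-→d24:-→d25:-→d26:-→d27:-→d28:H0→d29:-→d30:-→d31:-→d32:H1 -> H1
  lookup 84.20.0.0: bits 01010100000101000000 walk d0:H2→d1:-→d2:-→d3:-→d4:-→d5:-→d6:-→d7:-→d8:-→d9:-→d10:-→d11:-→d12:-→d13:-→d14:-→d15:-→d16:-→d17:-→d18:-→d19:-→d20:H4 -> H4
  add 84.20.0.0/19 -> H3 at depth 19
  lookup 207.222.33.79: bits 1100111111011110001000010100 walk d0:H2→d1:-→d2:-→d3:-→d4:-→d5:-→d6:-→d7:-→d8:-→d9:-→d10:-→d11:-→d12:-→d13:-→d14:-→d15:-→d16:-→d17:-→d18:-→d19:-→d20:-→d21:-→d22:-→d23:-→d24:-→d25:-→d26:-→d27:-→d28:H0 -> H0
  add 207.0.0.0/8 -> H3 at depth 8
  add 207.222.32.0/20 -> H4 at depth 20
  lookup 84.20.0.0: bits 01010100000101000000 walk d0:H2→d1:-→d2:-→d3:-→d4:-→d5:-→d6:-→d7:-→d8:-→d9:-→d10:-→d11:-→d12:-→d13:-→d14:-→d15:-→d16:-→d17:-→d18:-→d19:H3→d20:H4 -> H4
  - 207.0.0.0/8 clear@8
  lookup 207.222.33.66: bits 11001111110111100010000101000010 walk d0:H2→d1:-→d2:-→d3:-→d4:-→d5:-→d6:-→d7:-→d8:-→d9:-→d10:-→d11:-→d12:-→d13:-→d14:-→d15:-→d16:-→d17:-→d18:-→d19:-→d20:H4→d21:-→d22:-→d23:-→d24:-→d25:-→d26:-→d27:-→d28:H0→d29:-→d30:-→d31:-→d32:H1 -> H1
  lookup 84.20.0.118: bits 01010100000101000000 walk d0:H2→d1:-→d2:-→d3:-→d4:-→d5:-→d6:-→d7:-→d8:-→d9:-→d10:-→d11:-→d12:-→d13:-→d14:-→d15:-→d16:-→d17:-→d18:-→d19:H3→d20:H4 -> H4
  add 207.222.33.0/24 -> H2 at depth 24
  add 242.0.0.0/8 -> H1 at depth 8
  lookup 207.222.33.64: bits 110011111101111000100001010000 walk d0:H2→d1:-→d2:-→d3:-→d4:-→d5:-→d6:-→d7:-→d8:-→d9:-→d10:-→d11:-→d12:-→d13:-→d14:-→d15:-→d16:-→d17:-→d18:-→d19:-→d20:H4→d21:-→d22:-→d23:-→d24:H2→d25:-→d26:-→d27:-→d28:H0→d29:-→d30:- -> H0
  lookup 207.222.33.6: bits 1100111111011110001000010 walk d0:H2→d1:-→d2:-→d3:-→d4:-→d5:-→d6:-→d7:-→d8:-→d9:-→d10:-→d11:-→d12:-→d13:-→d14:-→d15:-→d16:-→d17:-→d18:-→d19:-→d20:H4→d21:-→d22:-→d23:-→d24:H2→d25:- -> H2
  add 242.144.0.0/12 -> H2 at depth 12
  - 207.222.32.0/20 clear@20
  lookup 207.222.33.54: bits 1100111111011110001000010 walk d0:H2→d1:-→d2:-→d3:-→d4:-→d5:-→d6:-→d7:-→d8:-→d9:-→d10:-→d11:-→d12:-→d13:-→d14:-→d15:-→d16:-→d17:-→d18:-→d19:-→d20:-→d21:-→d22:-→d23:-→d24:H2→d25:- -> H2
  lookup 207.222.33.66: bits 11001111110111100010000101000010 walk d0:H2→d1:-→d2:-→d3:-→d4:-→d5:-→d6:-→d7:-→d8:-→d9:-→d10:-→d11:-→d12:-→d13:-→d14:-→d15:-→d16:-→d17:-→d18:-→d19:-→d20:-→d21:-→d22:-→d23:-→d24:H2→d25:-→d26:-→d27:-→d28:H0→d29:-→d30:-→d31:-→d32:H1 -> H1
  add 242.152.178.155/32 -> H2 at depth 32

== LOOKUPS ==
["H0","H2","H0","H0","H0","H1","H4","H0","H4","H1","H4","H0","H2","H2","H1"]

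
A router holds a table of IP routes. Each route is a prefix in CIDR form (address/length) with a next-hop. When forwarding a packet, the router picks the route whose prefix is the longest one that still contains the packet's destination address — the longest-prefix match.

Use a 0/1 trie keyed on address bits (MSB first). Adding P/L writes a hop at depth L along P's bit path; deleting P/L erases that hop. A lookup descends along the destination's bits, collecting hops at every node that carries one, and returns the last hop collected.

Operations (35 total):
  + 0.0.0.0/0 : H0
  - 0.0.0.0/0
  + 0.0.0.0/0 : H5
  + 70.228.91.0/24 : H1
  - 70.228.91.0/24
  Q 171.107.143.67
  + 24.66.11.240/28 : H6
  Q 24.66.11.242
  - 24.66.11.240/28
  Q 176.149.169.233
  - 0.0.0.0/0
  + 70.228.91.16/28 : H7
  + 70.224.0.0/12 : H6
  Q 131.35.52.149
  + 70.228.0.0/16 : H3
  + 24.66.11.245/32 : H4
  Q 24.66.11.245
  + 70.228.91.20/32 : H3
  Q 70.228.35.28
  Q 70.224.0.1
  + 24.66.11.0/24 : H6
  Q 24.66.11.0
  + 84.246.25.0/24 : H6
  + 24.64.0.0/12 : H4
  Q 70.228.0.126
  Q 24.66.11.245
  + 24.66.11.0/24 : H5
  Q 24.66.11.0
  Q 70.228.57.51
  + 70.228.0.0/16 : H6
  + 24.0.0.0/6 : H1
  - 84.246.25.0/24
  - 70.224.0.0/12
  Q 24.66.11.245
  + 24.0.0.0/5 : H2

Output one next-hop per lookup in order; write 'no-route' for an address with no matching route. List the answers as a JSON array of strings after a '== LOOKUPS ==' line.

Apply in order:
  + 0.0.0.0/0 (H0) depth=0
  - 0.0.0.0/0 clear@0
  + 0.0.0.0/0 (H5) depth=0
  + 70.228.91.0/24 (H1) depth=24
  - 70.228.91.0/24 clear@24
  lookup 171.107.143.67: bits ε walk d0:H5 -> H5
  + 24.66.11.240/28 (H6) depth=28
  lookup 24.66.11.242: bits 0001100001000010000010111111 walk d0:H5→d1:-→d2:-→d3:-→d4:-→d5:-→d6:-→d7:-→d8:-→d9:-→d10:-→d11:-→d12:-→d13:-→d14:-→d15:-→d16:-→d17:-→d18:-→d19:-→d20:-→d21:-→d22:-→d23:-→d24:-→d25:-→d26:-→d27:-→d28:H6 -> H6
  - 24.66.11.240/28 clear@28
  lookup 176.149.169.233: bits ε walk d0:H5 -> H5
  - 0.0.0.0/0 clear@0
  + 70.228.91.16/28 (H7) depth=28
  + 70.224.0.0/12 (H6) depth=12
  lookup 131.35.52.149: bits ε walk d0:- -> no-route
  + 70.228.0.0/16 (H3) depth=16
  + 24.66.11.245/32 (H4) depth=32
  lookup 24.66.11.245: bits 00011000010000100000101111110101 walk d0:-→d1:-→d2:-→d3:-→d4:-→d5:-→d6:-→d7:-→d8:-→d9:-→d10:-→d11:-→d12:-→d13:-→d14:-→d15:-→d16:-→d17:-→d18:-→d19:-→d20:-→d21:-→d22:-→d23:-→d24:-→d25:-→d26:-→d27:-→d28:-→d29:-→d30:-→d31:-→d32:H4 -> H4
  + 70.228.91.20/32 (H3) depth=32
  lookup 70.228.35.28: bits 01000110111001000 walk d0:-→d1:-→d2:-→d3:-→d4:-→d5:-→d6:-→d7:-→d8:-→d9:-→d10:-→d11:-→d12:H6→d13:-→d14:-→d15:-→d16:H3→d17:- -> H3
  lookup 70.224.0.1: bits 0100011011100 walk d0:-→d1:-→d2:-→d3:-→d4:-→d5:-→d6:-→d7:-→d8:-→d9:-→d10:-→d11:-→d12:H6→d13:- -> H6
  + 24.66.11.0/24 (H6) depth=24
  lookup 24.66.11.0: bits 000110000100001000001011 walk d0:-→d1:-→d2:-→d3:-→d4:-→d5:-→d6:-→d7:-→d8:-→d9:-→d10:-→d11:-→d12:-→d13:-→d14:-→d15:-→d16:-→d17:-→d18:-→d19:-→d20:-→d21:-→d22:-→d23:-→d24:H6 -> H6
  + 84.246.25.0/24 (H6) depth=24
  + 24.64.0.0/12 (H4) depth=12
  lookup 70.228.0.126: bits 01000110111001000 walk d0:-→d1:-→d2:-→d3:-→d4:-→d5:-→d6:-→d7:-→d8:-→d9:-→d10:-→d11:-→d12:H6→d13:-→d14:-→d15:-→d16:H3→d17:- -> H3
  lookup 24.66.11.245: bits 00011000010000100000101111110101 walk d0:-→d1:-→d2:-→d3:-→d4:-→d5:-→d6:-→d7:-→d8:-→d9:-→d10:-→d11:-→d12:H4→d13:-→d14:-→d15:-→d16:-→d17:-→d18:-→d19:-→d20:-→d21:-→d22:-→d23:-→d24:H6→d25:-→d26:-→d27:-→d28:-→d29:-→d30:-→d31:-→d32:H4 -> H4
  + 24.66.11.0/24 (H5) depth=24
  lookup 24.66.11.0: bits 000110000100001000001011 walk d0:-→d1:-→d2:-→d3:-→d4:-→d5:-→d6:-→d7:-→d8:-→d9:-→d10:-→d11:-→d12:H4→d13:-→d14:-→d15:-→d16:-→d17:-→d18:-→d19:-→d20:-→d21:-→d22:-→d23:-→d24:H5 -> H5
  lookup 70.228.57.51: bits 01000110111001000 walk d0:-→d1:-→d2:-→d3:-→d4:-→d5:-→d6:-→d7:-→d8:-→d9:-→d10:-→d11:-→d12:H6→d13:-→d14:-→d15:-→d16:H3→d17:- -> H3
  + 70.228.0.0/16 (H6) depth=16
  + 24.0.0.0/6 (H1) depth=6
  - 84.246.25.0/24 clear@24
  - 70.224.0.0/12 clear@12
  lookup 24.66.11.245: bits 00011000010000100000101111110101 walk d0:-→d1:-→d2:-→d3:-→d4:-→d5:-→d6:H1→d7:-→d8:-→d9:-→d10:-→d11:-→d12:H4→d13:-→d14:-→d15:-→d16:-→d17:-→d18:-→d19:-→d20:-→d21:-→d22:-→d23:-→d24:H5→d25:-→d26:-→d27:-→d28:-→d29:-→d30:-→d31:-→d32:H4 -> H4
  + 24.0.0.0/5 (H2) depth=5

== LOOKUPS ==
["H5","H6","H5","no-route","H4","H3","H6","H6","H3","H4","H5","H3","H4"]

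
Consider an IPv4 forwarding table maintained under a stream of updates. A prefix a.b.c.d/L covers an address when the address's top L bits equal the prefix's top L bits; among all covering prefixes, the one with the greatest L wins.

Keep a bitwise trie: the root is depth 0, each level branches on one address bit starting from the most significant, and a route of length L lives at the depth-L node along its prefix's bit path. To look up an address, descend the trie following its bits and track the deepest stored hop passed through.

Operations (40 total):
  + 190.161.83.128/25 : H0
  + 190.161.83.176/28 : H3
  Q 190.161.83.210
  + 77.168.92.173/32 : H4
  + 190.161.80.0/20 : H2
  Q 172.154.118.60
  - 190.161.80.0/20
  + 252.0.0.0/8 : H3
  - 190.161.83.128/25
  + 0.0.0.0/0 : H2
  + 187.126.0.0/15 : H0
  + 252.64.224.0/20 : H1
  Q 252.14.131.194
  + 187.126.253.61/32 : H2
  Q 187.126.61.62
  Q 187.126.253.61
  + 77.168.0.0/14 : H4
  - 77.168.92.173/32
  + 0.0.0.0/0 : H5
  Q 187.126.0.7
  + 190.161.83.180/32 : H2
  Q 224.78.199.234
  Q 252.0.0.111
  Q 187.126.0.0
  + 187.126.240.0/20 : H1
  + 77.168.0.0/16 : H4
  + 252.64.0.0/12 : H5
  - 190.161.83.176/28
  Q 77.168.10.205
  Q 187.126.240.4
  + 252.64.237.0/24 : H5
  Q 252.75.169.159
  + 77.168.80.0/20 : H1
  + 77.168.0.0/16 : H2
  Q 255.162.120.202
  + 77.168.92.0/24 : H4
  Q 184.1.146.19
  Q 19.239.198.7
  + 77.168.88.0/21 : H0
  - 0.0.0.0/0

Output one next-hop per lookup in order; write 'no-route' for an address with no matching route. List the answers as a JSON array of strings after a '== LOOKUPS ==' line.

Trace:
  add 190.161.83.128/25 -> H0 at depth 25
  add 190.161.83.176/28 -> H3 at depth 28
  Q 190.161.83.210: descend 1011111010100001010100111 ; hops seen [H0] ; pick H0
  add 77.168.92.173/32 -> H4 at depth 32
  add 190.161.80.0/20 -> H2 at depth 20
  Q 172.154.118.60: descend 101 ; hops seen [∅] ; pick no-route
  del 190.161.80.0/20 (clear depth 20)
  add 252.0.0.0/8 -> H3 at depth 8
  del 190.161.83.128/25 (clear depth 25)
  add 0.0.0.0/0 -> H2 at depth 0
  add 187.126.0.0/15 -> H0 at depth 15
  add 252.64.224.0/20 -> H1 at depth 20
  Q 252.14.131.194: descend 111111000 ; hops seen [H2,H3] ; pick H3
  add 187.126.253.61/32 -> H2 at depth 32
  Q 187.126.61.62: descend 1011101101111110 ; hops seen [H2,H0] ; pick H0
  Q 187.126.253.61: descend 10111011011111101111110100111101 ; hops seen [H2,H0,H2] ; pick H2
  add 77.168.0.0/14 -> H4 at depth 14
  del 77.168.92.173/32 (clear depth 32)
  add 0.0.0.0/0 -> H5 at depth 0
  Q 187.126.0.7: descend 1011101101111110 ; hops seen [H5,H0] ; pick H0
  add 190.161.83.180/32 -> H2 at depth 32
  Q 224.78.199.234: descend 111 ; hops seen [H5] ; pick H5
  Q 252.0.0.111: descend 111111000 ; hops seen [H5,H3] ; pick H3
  Q 187.126.0.0: descend 1011101101111110 ; hops seen [H5,H0] ; pick H0
  add 187.126.240.0/20 -> H1 at depth 20
  add 77.168.0.0/16 -> H4 at depth 16
  add 252.64.0.0/12 -> H5 at depth 12
  del 190.161.83.176/28 (clear depth 28)
  Q 77.168.10.205: descend 01001101101010000 ; hops seen [H5,H4,H4] ; pick H4
  Q 187.126.240.4: descend 10111011011111101111 ; hops seen [H5,H0,H1] ; pick H1
  add 252.64.237.0/24 -> H5 at depth 24
  Q 252.75.169.159: descend 111111000100 ; hops seen [H5,H3,H5] ; pick H5
  add 77.168.80.0/20 -> H1 at depth 20
  add 77.168.0.0/16 -> H2 at depth 16
  Q 255.162.120.202: descend 111111 ; hops seen [H5] ; pick H5
  add 77.168.92.0/24 -> H4 at depth 24
  Q 184.1.146.19: descend 101110 ; hops seen [H5] ; pick H5
  Q 19.239.198.7: descend 0 ; hops seen [H5] ; pick H5
  add 77.168.88.0/21 -> H0 at depth 21
  del 0.0.0.0/0 (clear depth 0)

== LOOKUPS ==
["H0","no-route","H3","H0","H2","H0","H5","H3","H0","H4","H1","H5","H5","H5","H5"]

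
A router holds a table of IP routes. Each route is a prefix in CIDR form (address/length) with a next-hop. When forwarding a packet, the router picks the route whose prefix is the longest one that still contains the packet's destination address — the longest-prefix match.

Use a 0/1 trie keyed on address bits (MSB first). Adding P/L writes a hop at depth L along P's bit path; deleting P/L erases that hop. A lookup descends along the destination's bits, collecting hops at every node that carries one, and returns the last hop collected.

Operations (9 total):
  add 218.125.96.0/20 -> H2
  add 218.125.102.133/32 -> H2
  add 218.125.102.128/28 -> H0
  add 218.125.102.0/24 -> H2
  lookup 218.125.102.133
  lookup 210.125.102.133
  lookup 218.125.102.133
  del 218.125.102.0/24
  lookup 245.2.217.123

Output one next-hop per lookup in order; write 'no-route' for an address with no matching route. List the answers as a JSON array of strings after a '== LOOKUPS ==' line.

Process each operation:
  + 218.125.96.0/20 (H2) depth=20
  + 218.125.102.133/32 (H2) depth=32
  + 218.125.102.128/28 (H0) depth=28
  + 218.125.102.0/24 (H2) depth=24
  Q 218.125.102.133: descend 11011010011111010110011010000101 ; hops seen [H2,H2,H0,H2] ; pick H2
  Q 210.125.102.133: descend 1101 ; hops seen [∅] ; pick no-route
  Q 218.125.102.133: descend 11011010011111010110011010000101 ; hops seen [H2,H2,H0,H2] ; pick H2
  del 218.125.102.0/24 (clear depth 24)
  Q 245.2.217.123: descend 11 ; hops seen [∅] ; pick no-route

== LOOKUPS ==
["H2","no-route","H2","no-route"]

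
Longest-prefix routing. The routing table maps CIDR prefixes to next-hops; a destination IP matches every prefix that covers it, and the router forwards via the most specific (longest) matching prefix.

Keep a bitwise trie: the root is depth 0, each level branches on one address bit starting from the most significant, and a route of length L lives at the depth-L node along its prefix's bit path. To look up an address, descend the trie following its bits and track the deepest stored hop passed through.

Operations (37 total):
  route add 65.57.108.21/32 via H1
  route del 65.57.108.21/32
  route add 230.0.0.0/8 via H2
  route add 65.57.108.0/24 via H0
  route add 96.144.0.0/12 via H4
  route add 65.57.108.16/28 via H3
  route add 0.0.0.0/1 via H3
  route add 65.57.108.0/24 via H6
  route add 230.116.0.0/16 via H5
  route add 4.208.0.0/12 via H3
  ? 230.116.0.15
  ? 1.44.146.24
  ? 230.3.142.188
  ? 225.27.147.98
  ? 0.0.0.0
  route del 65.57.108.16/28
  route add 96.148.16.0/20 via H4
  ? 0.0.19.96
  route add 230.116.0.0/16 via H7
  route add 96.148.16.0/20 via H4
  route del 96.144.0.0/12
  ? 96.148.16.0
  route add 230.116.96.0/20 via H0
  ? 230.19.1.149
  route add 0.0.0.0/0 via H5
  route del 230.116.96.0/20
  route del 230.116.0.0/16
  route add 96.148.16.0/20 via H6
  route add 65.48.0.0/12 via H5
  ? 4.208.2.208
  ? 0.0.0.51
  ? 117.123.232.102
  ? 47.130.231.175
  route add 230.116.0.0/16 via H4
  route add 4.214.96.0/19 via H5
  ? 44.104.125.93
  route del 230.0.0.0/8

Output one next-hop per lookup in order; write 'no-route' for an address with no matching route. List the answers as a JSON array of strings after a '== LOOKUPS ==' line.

Process each operation:
  + 65.57.108.21/32 (H1) depth=32
  del 65.57.108.21/32 (clear depth 32)
  + 230.0.0.0/8 (H2) depth=8
  + 65.57.108.0/24 (H0) depth=24
  + 96.144.0.0/12 (H4) depth=12
  + 65.57.108.16/28 (H3) depth=28
  + 0.0.0.0/1 (H3) depth=1
  + 65.57.108.0/24 (H6) depth=24
  + 230.116.0.0/16 (H5) depth=16
  + 4.208.0.0/12 (H3) depth=12
  lookup 230.116.0.15: bits 1110011001110100 walk d0:-→d1:-→d2:-→d3:-→d4:-→d5:-→d6:-→d7:-→d8:H2→d9:-→d10:-→d11:-→d12:-→d13:-→d14:-→d15:-→d16:H5 -> H5
  lookup 1.44.146.24: bits 00000 walk d0:-→d1:H3→d2:-→d3:-→d4:-→d5:- -> H3
  lookup 230.3.142.188: bits 111001100 walk d0:-→d1:-→d2:-→d3:-→d4:-→d5:-→d6:-→d7:-→d8:H2→d9:- -> H2
  lookup 225.27.147.98: bits 11100 walk d0:-→d1:-→d2:-→d3:-→d4:-→d5:- -> no-route
  lookup 0.0.0.0: bits 00000 walk d0:-→d1:H3→d2:-→d3:-→d4:-→d5:- -> H3
  del 65.57.108.16/28 (clear depth 28)
  + 96.148.16.0/20 (H4) depth=20
  lookup 0.0.19.96: bits 00000 walk d0:-→d1:H3→d2:-→d3:-→d4:-→d5:- -> H3
  + 230.116.0.0/16 (H7) depth=16
  + 96.148.16.0/20 (H4) depth=20
  del 96.144.0.0/12 (clear depth 12)
  lookup 96.148.16.0: bits 01100000100101000001 walk d0:-→d1:H3→d2:-→d3:-→d4:-→d5:-→d6:-→d7:-→d8:-→d9:-→d10:-→d11:-→d12:-→d13:-→d14:-→d15:-→d16:-→d17:-→d18:-→d19:-→d20:H4 -> H4
  + 230.116.96.0/20 (H0) depth=20
  lookup 230.19.1.149: bits 111001100 walk d0:-→d1:-→d2:-→d3:-→d4:-→d5:-→d6:-→d7:-→d8:H2→d9:- -> H2
  + 0.0.0.0/0 (H5) depth=0
  del 230.116.96.0/20 (clear depth 20)
  del 230.116.0.0/16 (clear depth 16)
  + 96.148.16.0/20 (H6) depth=20
  + 65.48.0.0/12 (H5) depth=12
  lookup 4.208.2.208: bits 000001001101 walk d0:H5→d1:H3→d2:-→d3:-→d4:-→d5:-→d6:-→d7:-→d8:-→d9:-→d10:-→d11:-→d12:H3 -> H3
  lookup 0.0.0.51: bits 00000 walk d0:H5→d1:H3→d2:-→d3:-→d4:-→d5:- -> H3
  lookup 117.123.232.102: bits 011 walk d0:H5→d1:H3→d2:-→d3:- -> H3
  lookup 47.130.231.175: bits 00 walk d0:H5→d1:H3→d2:- -> H3
  + 230.116.0.0/16 (H4) depth=16
  + 4.214.96.0/19 (H5) depth=19
  lookup 44.104.125.93: bits 00 walk d0:H5→d1:H3→d2:- -> H3
  del 230.0.0.0/8 (clear depth 8)

== LOOKUPS ==
["H5","H3","H2","no-route","H3","H3","H4","H2","H3","H3","H3","H3","H3"]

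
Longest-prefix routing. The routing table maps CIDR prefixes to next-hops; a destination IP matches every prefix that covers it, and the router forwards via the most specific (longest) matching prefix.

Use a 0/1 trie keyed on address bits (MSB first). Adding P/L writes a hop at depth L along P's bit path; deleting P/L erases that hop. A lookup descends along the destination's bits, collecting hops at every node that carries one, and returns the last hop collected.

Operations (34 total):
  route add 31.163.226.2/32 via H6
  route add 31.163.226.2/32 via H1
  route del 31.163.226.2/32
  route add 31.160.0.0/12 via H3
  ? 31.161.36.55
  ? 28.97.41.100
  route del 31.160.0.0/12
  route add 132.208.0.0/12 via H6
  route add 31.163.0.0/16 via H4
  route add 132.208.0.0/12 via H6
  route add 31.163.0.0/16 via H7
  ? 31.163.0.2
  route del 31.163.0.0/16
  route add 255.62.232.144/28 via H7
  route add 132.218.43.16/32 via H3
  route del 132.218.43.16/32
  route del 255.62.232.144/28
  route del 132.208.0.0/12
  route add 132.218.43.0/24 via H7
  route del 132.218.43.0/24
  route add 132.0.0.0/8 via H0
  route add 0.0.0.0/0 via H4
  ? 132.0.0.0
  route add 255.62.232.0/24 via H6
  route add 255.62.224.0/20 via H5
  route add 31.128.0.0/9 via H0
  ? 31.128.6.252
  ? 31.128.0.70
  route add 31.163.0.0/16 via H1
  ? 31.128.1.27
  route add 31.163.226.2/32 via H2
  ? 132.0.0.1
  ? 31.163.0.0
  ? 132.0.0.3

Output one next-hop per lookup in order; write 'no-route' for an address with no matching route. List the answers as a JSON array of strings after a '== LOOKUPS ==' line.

Apply in order:
  + 31.163.226.2/32 (H6) depth=32
  + 31.163.226.2/32 (H1) depth=32
  del 31.163.226.2/32 (clear depth 32)
  + 31.160.0.0/12 (H3) depth=12
  lookup 31.161.36.55: bits 00011111101000 walk d0:-→d1:-→d2:-→d3:-→d4:-→d5:-→d6:-→d7:-→d8:-→d9:-→d10:-→d11:-→d12:H3→d13:-→d14:- -> H3
  lookup 28.97.41.100: bits 000111 walk d0:-→d1:-→d2:-→d3:-→d4:-→d5:-→d6:- -> no-route
  del 31.160.0.0/12 (clear depth 12)
  + 132.208.0.0/12 (H6) depth=12
  + 31.163.0.0/16 (H4) depth=16
  + 132.208.0.0/12 (H6) depth=12
  + 31.163.0.0/16 (H7) depth=16
  lookup 31.163.0.2: bits 0001111110100011 walk d0:-→d1:-→d2:-→d3:-→d4:-→d5:-→d6:-→d7:-→d8:-→d9:-→d10:-→d11:-→d12:-→d13:-→d14:-→d15:-→d16:H7 -> H7
  del 31.163.0.0/16 (clear depth 16)
  + 255.62.232.144/28 (H7) depth=28
  + 132.218.43.16/32 (H3) depth=32
  del 132.218.43.16/32 (clear depth 32)
  del 255.62.232.144/28 (clear depth 28)
  del 132.208.0.0/12 (clear depth 12)
  + 132.218.43.0/24 (H7) depth=24
  del 132.218.43.0/24 (clear depth 24)
  + 132.0.0.0/8 (H0) depth=8
  + 0.0.0.0/0 (H4) depth=0
  lookup 132.0.0.0: bits 10000100 walk d0:H4→d1:-→d2:-→d3:-→d4:-→d5:-→d6:-→d7:-→d8:H0 -> H0
  + 255.62.232.0/24 (H6) depth=24
  + 255.62.224.0/20 (H5) depth=20
  + 31.128.0.0/9 (H0) depth=9
  lookup 31.128.6.252: bits 0001111110 walk d0:H4→d1:-→d2:-→d3:-→d4:-→d5:-→d6:-→d7:-→d8:-→d9:H0→d10:- -> H0
  lookup 31.128.0.70: bits 0001111110 walk d0:H4→d1:-→d2:-→d3:-→d4:-→d5:-→d6:-→d7:-→d8:-→d9:H0→d10:- -> H0
  + 31.163.0.0/16 (H1) depth=16
  lookup 31.128.1.27: bits 0001111110 walk d0:H4→d1:-→d2:-→d3:-→d4:-→d5:-→d6:-→d7:-→d8:-→d9:H0→d10:- -> H0
  + 31.163.226.2/32 (H2) depth=32
  lookup 132.0.0.1: bits 10000100 walk d0:H4→d1:-→d2:-→d3:-→d4:-→d5:-→d6:-→d7:-→d8:H0 -> H0
  lookup 31.163.0.0: bits 0001111110100011 walk d0:H4→d1:-→d2:-→d3:-→d4:-→d5:-→d6:-→d7:-→d8:-→d9:H0→d10:-→d11:-→d12:-→d13:-→d14:-→d15:-→d16:H1 -> H1
  lookup 132.0.0.3: bits 10000100 walk d0:H4→d1:-→d2:-→d3:-→d4:-→d5:-→d6:-→d7:-→d8:H0 -> H0

== LOOKUPS ==
["H3","no-route","H7","H0","H0","H0","H0","H0","H1","H0"]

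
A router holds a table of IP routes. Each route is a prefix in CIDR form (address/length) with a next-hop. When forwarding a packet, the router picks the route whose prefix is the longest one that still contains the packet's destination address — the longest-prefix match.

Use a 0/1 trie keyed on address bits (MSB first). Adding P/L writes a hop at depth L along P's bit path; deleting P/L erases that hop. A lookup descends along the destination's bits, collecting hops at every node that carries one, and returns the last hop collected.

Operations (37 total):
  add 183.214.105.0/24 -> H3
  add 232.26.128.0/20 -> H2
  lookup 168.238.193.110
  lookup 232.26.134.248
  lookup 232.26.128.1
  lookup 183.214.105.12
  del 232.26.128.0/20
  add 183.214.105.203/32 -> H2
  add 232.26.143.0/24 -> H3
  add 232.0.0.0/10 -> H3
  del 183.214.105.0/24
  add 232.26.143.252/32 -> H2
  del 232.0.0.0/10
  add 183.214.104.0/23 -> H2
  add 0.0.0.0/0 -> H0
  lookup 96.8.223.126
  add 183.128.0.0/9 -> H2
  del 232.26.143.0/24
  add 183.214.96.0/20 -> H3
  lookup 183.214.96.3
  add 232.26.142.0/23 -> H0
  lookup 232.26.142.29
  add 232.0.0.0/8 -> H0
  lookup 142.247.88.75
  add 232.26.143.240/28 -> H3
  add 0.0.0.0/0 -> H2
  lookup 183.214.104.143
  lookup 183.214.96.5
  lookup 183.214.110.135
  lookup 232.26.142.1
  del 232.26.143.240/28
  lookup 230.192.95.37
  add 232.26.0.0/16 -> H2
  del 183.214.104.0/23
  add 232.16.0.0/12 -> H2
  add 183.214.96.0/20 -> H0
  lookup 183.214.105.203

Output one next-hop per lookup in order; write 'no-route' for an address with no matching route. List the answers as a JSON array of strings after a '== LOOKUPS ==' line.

Trace:
  + 183.214.105.0/24 (H3) depth=24
  + 232.26.128.0/20 (H2) depth=20
  lookup 168.238.193.110: bits 101 walk d0:-→d1:-→d2:-→d3:- -> no-route
  lookup 232.26.134.248: bits 11101000000110101000 walk d0:-→d1:-→d2:-→d3:-→d4:-→d5:-→d6:-→d7:-→d8:-→d9:-→d10:-→d11:-→d12:-→d13:-→d14:-→d15:-→d16:-→d17:-→d18:-→d19:-→d20:H2 -> H2
  lookup 232.26.128.1: bits 11101000000110101000 walk d0:-→d1:-→d2:-→d3:-→d4:-→d5:-→d6:-→d7:-→d8:-→d9:-→d10:-→d11:-→d12:-→d13:-→d14:-→d15:-→d16:-→d17:-→d18:-→d19:-→d20:H2 -> H2
  lookup 183.214.105.12: bits 101101111101011001101001 walk d0:-→d1:-→d2:-→d3:-→d4:-→d5:-→d6:-→d7:-→d8:-→d9:-→d10:-→d11:-→d12:-→d13:-→d14:-→d15:-→d16:-→d17:-→d18:-→d19:-→d20:-→d21:-→d22:-→d23:-→d24:H3 -> H3
  - 232.26.128.0/20 clear@20
  + 183.214.105.203/32 (H2) depth=32
  + 232.26.143.0/24 (H3) depth=24
  + 232.0.0.0/10 (H3) depth=10
  - 183.214.105.0/24 clear@24
  + 232.26.143.252/32 (H2) depth=32
  - 232.0.0.0/10 clear@10
  + 183.214.104.0/23 (H2) depth=23
  + 0.0.0.0/0 (H0) depth=0
  lookup 96.8.223.126: bits ε walk d0:H0 -> H0
  + 183.128.0.0/9 (H2) depth=9
  - 232.26.143.0/24 clear@24
  + 183.214.96.0/20 (H3) depth=20
  lookup 183.214.96.3: bits 10110111110101100110 walk d0:H0→d1:-→d2:-→d3:-→d4:-→d5:-→d6:-→d7:-→d8:-→d9:H2→d10:-→d11:-→d12:-→d13:-→d14:-→d15:-→d16:-→d17:-→d18:-→d19:-→d20:H3 -> H3
  + 232.26.142.0/23 (H0) depth=23
  lookup 232.26.142.29: bits 11101000000110101000111 walk d0:H0→d1:-→d2:-→d3:-→d4:-→d5:-→d6:-→d7:-→d8:-→d9:-→d10:-→d11:-→d12:-→d13:-→d14:-→d15:-→d16:-→d17:-→d18:-→d19:-→d20:-→d21:-→d22:-→d23:H0 -> H0
  + 232.0.0.0/8 (H0) depth=8
  lookup 142.247.88.75: bits 10 walk d0:H0→d1:-→d2:- -> H0
  + 232.26.143.240/28 (H3) depth=28
  + 0.0.0.0/0 (H2) depth=0
  lookup 183.214.104.143: bits 10110111110101100110100 walk d0:H2→d1:-→d2:-→d3:-→d4:-→d5:-→d6:-→d7:-→d8:-→d9:H2→d10:-→d11:-→d12:-→d13:-→d14:-→d15:-→d16:-→d17:-→d18:-→d19:-→d20:H3→d21:-→d22:-→d23:H2 -> H2
  lookup 183.214.96.5: bits 10110111110101100110 walk d0:H2→d1:-→d2:-→d3:-→d4:-→d5:-→d6:-→d7:-→d8:-→d9:H2→d10:-→d11:-→d12:-→d13:-→d14:-→d15:-→d16:-→d17:-→d18:-→d19:-→d20:H3 -> H3
  lookup 183.214.110.135: bits 101101111101011001101 walk d0:H2→d1:-→d2:-→d3:-→d4:-→d5:-→d6:-→d7:-→d8:-→d9:H2→d10:-→d11:-→d12:-→d13:-→d14:-→d15:-→d16:-→d17:-→d18:-→d19:-→d20:H3→d21:- -> H3
  lookup 232.26.142.1: bits 11101000000110101000111 walk d0:H2→d1:-→d2:-→d3:-→d4:-→d5:-→d6:-→d7:-→d8:H0→d9:-→d10:-→d11:-→d12:-→d13:-→d14:-→d15:-→d16:-→d17:-→d18:-→d19:-→d20:-→d21:-→d22:-→d23:H0 -> H0
  - 232.26.143.240/28 clear@28
  lookup 230.192.95.37: bits 1110 walk d0:H2→d1:-→d2:-→d3:-→d4:- -> H2
  + 232.26.0.0/16 (H2) depth=16
  - 183.214.104.0/23 clear@23
  + 232.16.0.0/12 (H2) depth=12
  + 183.214.96.0/20 (H0) depth=20
  lookup 183.214.105.203: bits 10110111110101100110100111001011 walk d0:H2→d1:-→d2:-→d3:-→d4:-→d5:-→d6:-→d7:-→d8:-→d9:H2→d10:-→d11:-→d12:-→d13:-→d14:-→d15:-→d16:-→d17:-→d18:-→d19:-→d20:H0→d21:-→d22:-→d23:-→d24:-→d25:-→d26:-→d27:-→d28:-→d29:-→d30:-→d31:-→d32:H2 -> H2

== LOOKUPS ==
["no-route","H2","H2","H3","H0","H3","H0","H0","H2","H3","H3","H0","H2","H2"]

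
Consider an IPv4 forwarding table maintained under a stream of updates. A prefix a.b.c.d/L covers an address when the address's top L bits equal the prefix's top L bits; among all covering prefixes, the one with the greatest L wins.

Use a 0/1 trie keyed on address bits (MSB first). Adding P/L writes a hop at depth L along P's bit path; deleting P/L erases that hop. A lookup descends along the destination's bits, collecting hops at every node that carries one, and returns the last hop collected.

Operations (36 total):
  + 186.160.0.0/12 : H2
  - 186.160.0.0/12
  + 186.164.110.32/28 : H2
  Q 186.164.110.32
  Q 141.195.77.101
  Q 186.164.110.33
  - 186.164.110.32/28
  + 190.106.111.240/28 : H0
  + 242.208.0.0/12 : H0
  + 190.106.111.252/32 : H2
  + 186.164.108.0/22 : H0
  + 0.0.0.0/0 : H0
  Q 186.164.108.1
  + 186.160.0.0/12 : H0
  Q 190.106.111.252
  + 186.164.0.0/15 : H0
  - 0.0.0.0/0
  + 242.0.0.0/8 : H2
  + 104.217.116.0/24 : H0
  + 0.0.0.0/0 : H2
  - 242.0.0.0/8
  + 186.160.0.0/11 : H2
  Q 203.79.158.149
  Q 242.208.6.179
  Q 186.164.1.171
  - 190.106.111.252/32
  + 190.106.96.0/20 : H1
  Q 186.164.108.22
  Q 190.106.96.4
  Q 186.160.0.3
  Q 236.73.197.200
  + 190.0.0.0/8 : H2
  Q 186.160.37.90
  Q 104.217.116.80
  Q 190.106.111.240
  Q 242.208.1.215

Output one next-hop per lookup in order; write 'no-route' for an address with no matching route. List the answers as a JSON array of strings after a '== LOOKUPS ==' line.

Process each operation:
  + 186.160.0.0/12 (H2) depth=12
  - 186.160.0.0/12 clear@12
  + 186.164.110.32/28 (H2) depth=28
  Q 186.164.110.32: descend 1011101010100100011011100010 ; hops seen [H2] ; pick H2
  Q 141.195.77.101: descend 10 ; hops seen [∅] ; pick no-route
  Q 186.164.110.33: descend 1011101010100100011011100010 ; hops seen [H2] ; pick H2
  - 186.164.110.32/28 clear@28
  + 190.106.111.240/28 (H0) depth=28
  + 242.208.0.0/12 (H0) depth=12
  + 190.106.111.252/32 (H2) depth=32
  + 186.164.108.0/22 (H0) depth=22
  + 0.0.0.0/0 (H0) depth=0
  Q 186.164.108.1: descend 1011101010100100011011 ; hops seen [H0,H0] ; pick H0
  + 186.160.0.0/12 (H0) depth=12
  Q 190.106.111.252: descend 10111110011010100110111111111100 ; hops seen [H0,H0,H2] ; pick H2
  + 186.164.0.0/15 (H0) depth=15
  - 0.0.0.0/0 clear@0
  + 242.0.0.0/8 (H2) depth=8
  + 104.217.116.0/24 (H0) depth=24
  + 0.0.0.0/0 (H2) depth=0
  - 242.0.0.0/8 clear@8
  + 186.160.0.0/11 (H2) depth=11
  Q 203.79.158.149: descend 11 ; hops seen [H2] ; pick H2
  Q 242.208.6.179: descend 111100101101 ; hops seen [H2,H0] ; pick H0
  Q 186.164.1.171: descend 10111010101001000 ; hops seen [H2,H2,H0,H0] ; pick H0
  - 190.106.111.252/32 clear@32
  + 190.106.96.0/20 (H1) depth=20
  Q 186.164.108.22: descend 1011101010100100011011 ; hops seen [H2,H2,H0,H0,H0] ; pick H0
  Q 190.106.96.4: descend 10111110011010100110 ; hops seen [H2,H1] ; pick H1
  Q 186.160.0.3: descend 1011101010100 ; hops seen [H2,H2,H0] ; pick H0
  Q 236.73.197.200: descend 111 ; hops seen [H2] ; pick H2
  + 190.0.0.0/8 (H2) depth=8
  Q 186.160.37.90: descend 1011101010100 ; hops seen [H2,H2,H0] ; pick H0
  Q 104.217.116.80: descend 011010001101100101110100 ; hops seen [H2,H0] ; pick H0
  Q 190.106.111.240: descend 1011111001101010011011111111 ; hops seen [H2,H2,H1,H0] ; pick H0
  Q 242.208.1.215: descend 111100101101 ; hops seen [H2,H0] ; pick H0

== LOOKUPS ==
["H2","no-route","H2","H0","H2","H2","H0","H0","H0","H1","H0","H2","H0","H0","H0","H0"]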